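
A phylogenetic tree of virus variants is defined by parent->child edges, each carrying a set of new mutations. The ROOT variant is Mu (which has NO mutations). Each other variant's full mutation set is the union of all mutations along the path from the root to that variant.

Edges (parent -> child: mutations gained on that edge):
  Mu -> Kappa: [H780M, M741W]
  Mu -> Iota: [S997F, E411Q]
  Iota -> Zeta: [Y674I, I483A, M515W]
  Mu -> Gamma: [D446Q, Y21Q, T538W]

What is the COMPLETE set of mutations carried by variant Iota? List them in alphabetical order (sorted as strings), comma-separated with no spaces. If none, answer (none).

Answer: E411Q,S997F

Derivation:
At Mu: gained [] -> total []
At Iota: gained ['S997F', 'E411Q'] -> total ['E411Q', 'S997F']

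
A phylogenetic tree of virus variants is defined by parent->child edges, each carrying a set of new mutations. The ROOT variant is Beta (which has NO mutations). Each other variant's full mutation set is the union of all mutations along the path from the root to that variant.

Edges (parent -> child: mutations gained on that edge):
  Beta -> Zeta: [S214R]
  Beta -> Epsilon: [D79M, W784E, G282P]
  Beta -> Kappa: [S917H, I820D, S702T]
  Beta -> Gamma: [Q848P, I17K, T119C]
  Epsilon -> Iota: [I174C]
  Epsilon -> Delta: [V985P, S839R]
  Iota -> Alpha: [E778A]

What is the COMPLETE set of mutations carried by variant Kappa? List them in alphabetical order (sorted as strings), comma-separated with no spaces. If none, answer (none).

Answer: I820D,S702T,S917H

Derivation:
At Beta: gained [] -> total []
At Kappa: gained ['S917H', 'I820D', 'S702T'] -> total ['I820D', 'S702T', 'S917H']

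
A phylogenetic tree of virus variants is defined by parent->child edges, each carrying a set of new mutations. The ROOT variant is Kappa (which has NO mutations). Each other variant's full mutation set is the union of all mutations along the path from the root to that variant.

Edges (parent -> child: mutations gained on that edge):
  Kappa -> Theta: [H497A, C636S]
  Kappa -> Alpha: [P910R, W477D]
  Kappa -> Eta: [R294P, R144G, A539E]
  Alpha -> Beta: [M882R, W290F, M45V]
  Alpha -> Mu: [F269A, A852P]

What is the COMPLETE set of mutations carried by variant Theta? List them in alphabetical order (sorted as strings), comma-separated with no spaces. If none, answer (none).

At Kappa: gained [] -> total []
At Theta: gained ['H497A', 'C636S'] -> total ['C636S', 'H497A']

Answer: C636S,H497A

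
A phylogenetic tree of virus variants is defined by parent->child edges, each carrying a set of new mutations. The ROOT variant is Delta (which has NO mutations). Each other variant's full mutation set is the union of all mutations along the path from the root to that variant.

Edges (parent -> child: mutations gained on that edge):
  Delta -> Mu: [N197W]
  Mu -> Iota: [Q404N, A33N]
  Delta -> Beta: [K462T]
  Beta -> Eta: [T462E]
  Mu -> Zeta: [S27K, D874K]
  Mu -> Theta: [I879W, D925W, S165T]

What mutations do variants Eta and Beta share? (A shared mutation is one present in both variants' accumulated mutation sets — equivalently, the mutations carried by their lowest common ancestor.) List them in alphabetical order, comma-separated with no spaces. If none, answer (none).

Answer: K462T

Derivation:
Accumulating mutations along path to Eta:
  At Delta: gained [] -> total []
  At Beta: gained ['K462T'] -> total ['K462T']
  At Eta: gained ['T462E'] -> total ['K462T', 'T462E']
Mutations(Eta) = ['K462T', 'T462E']
Accumulating mutations along path to Beta:
  At Delta: gained [] -> total []
  At Beta: gained ['K462T'] -> total ['K462T']
Mutations(Beta) = ['K462T']
Intersection: ['K462T', 'T462E'] ∩ ['K462T'] = ['K462T']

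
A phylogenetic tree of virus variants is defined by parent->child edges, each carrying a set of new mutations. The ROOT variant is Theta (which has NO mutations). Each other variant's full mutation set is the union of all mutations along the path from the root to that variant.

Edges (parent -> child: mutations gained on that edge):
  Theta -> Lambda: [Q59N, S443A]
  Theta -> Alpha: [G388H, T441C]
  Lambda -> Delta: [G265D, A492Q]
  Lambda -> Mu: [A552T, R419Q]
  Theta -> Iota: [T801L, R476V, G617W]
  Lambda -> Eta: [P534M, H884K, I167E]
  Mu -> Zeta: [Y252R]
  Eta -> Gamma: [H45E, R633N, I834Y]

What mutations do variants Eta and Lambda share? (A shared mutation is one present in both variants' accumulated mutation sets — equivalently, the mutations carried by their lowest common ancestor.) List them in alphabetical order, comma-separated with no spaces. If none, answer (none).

Answer: Q59N,S443A

Derivation:
Accumulating mutations along path to Eta:
  At Theta: gained [] -> total []
  At Lambda: gained ['Q59N', 'S443A'] -> total ['Q59N', 'S443A']
  At Eta: gained ['P534M', 'H884K', 'I167E'] -> total ['H884K', 'I167E', 'P534M', 'Q59N', 'S443A']
Mutations(Eta) = ['H884K', 'I167E', 'P534M', 'Q59N', 'S443A']
Accumulating mutations along path to Lambda:
  At Theta: gained [] -> total []
  At Lambda: gained ['Q59N', 'S443A'] -> total ['Q59N', 'S443A']
Mutations(Lambda) = ['Q59N', 'S443A']
Intersection: ['H884K', 'I167E', 'P534M', 'Q59N', 'S443A'] ∩ ['Q59N', 'S443A'] = ['Q59N', 'S443A']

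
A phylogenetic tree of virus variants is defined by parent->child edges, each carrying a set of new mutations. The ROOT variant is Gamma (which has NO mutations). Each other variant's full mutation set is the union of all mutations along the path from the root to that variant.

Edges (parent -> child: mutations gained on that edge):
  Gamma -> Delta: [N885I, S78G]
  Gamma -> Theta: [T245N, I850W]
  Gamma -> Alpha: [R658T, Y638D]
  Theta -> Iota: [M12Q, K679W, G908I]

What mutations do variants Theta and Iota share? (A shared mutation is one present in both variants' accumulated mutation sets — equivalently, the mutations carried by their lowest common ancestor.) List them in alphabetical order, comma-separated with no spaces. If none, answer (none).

Answer: I850W,T245N

Derivation:
Accumulating mutations along path to Theta:
  At Gamma: gained [] -> total []
  At Theta: gained ['T245N', 'I850W'] -> total ['I850W', 'T245N']
Mutations(Theta) = ['I850W', 'T245N']
Accumulating mutations along path to Iota:
  At Gamma: gained [] -> total []
  At Theta: gained ['T245N', 'I850W'] -> total ['I850W', 'T245N']
  At Iota: gained ['M12Q', 'K679W', 'G908I'] -> total ['G908I', 'I850W', 'K679W', 'M12Q', 'T245N']
Mutations(Iota) = ['G908I', 'I850W', 'K679W', 'M12Q', 'T245N']
Intersection: ['I850W', 'T245N'] ∩ ['G908I', 'I850W', 'K679W', 'M12Q', 'T245N'] = ['I850W', 'T245N']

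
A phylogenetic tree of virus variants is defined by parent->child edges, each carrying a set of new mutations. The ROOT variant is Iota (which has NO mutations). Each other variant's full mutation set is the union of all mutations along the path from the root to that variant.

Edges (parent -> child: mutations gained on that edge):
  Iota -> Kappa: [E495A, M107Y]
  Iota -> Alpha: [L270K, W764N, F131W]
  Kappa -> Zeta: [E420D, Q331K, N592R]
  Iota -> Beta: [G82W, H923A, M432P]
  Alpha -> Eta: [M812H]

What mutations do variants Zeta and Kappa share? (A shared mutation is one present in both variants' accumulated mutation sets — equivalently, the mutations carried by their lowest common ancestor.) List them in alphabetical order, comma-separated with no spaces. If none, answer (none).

Answer: E495A,M107Y

Derivation:
Accumulating mutations along path to Zeta:
  At Iota: gained [] -> total []
  At Kappa: gained ['E495A', 'M107Y'] -> total ['E495A', 'M107Y']
  At Zeta: gained ['E420D', 'Q331K', 'N592R'] -> total ['E420D', 'E495A', 'M107Y', 'N592R', 'Q331K']
Mutations(Zeta) = ['E420D', 'E495A', 'M107Y', 'N592R', 'Q331K']
Accumulating mutations along path to Kappa:
  At Iota: gained [] -> total []
  At Kappa: gained ['E495A', 'M107Y'] -> total ['E495A', 'M107Y']
Mutations(Kappa) = ['E495A', 'M107Y']
Intersection: ['E420D', 'E495A', 'M107Y', 'N592R', 'Q331K'] ∩ ['E495A', 'M107Y'] = ['E495A', 'M107Y']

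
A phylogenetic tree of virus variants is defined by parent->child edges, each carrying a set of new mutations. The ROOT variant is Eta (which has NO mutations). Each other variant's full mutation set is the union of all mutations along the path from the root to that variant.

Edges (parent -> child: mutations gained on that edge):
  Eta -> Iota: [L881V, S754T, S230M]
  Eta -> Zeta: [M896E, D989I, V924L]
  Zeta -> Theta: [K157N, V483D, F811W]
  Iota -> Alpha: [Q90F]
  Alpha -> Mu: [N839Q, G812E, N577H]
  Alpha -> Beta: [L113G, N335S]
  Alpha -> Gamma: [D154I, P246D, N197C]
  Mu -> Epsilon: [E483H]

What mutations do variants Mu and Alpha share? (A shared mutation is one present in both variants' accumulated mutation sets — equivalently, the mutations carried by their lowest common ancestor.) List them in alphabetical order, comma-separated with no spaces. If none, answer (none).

Accumulating mutations along path to Mu:
  At Eta: gained [] -> total []
  At Iota: gained ['L881V', 'S754T', 'S230M'] -> total ['L881V', 'S230M', 'S754T']
  At Alpha: gained ['Q90F'] -> total ['L881V', 'Q90F', 'S230M', 'S754T']
  At Mu: gained ['N839Q', 'G812E', 'N577H'] -> total ['G812E', 'L881V', 'N577H', 'N839Q', 'Q90F', 'S230M', 'S754T']
Mutations(Mu) = ['G812E', 'L881V', 'N577H', 'N839Q', 'Q90F', 'S230M', 'S754T']
Accumulating mutations along path to Alpha:
  At Eta: gained [] -> total []
  At Iota: gained ['L881V', 'S754T', 'S230M'] -> total ['L881V', 'S230M', 'S754T']
  At Alpha: gained ['Q90F'] -> total ['L881V', 'Q90F', 'S230M', 'S754T']
Mutations(Alpha) = ['L881V', 'Q90F', 'S230M', 'S754T']
Intersection: ['G812E', 'L881V', 'N577H', 'N839Q', 'Q90F', 'S230M', 'S754T'] ∩ ['L881V', 'Q90F', 'S230M', 'S754T'] = ['L881V', 'Q90F', 'S230M', 'S754T']

Answer: L881V,Q90F,S230M,S754T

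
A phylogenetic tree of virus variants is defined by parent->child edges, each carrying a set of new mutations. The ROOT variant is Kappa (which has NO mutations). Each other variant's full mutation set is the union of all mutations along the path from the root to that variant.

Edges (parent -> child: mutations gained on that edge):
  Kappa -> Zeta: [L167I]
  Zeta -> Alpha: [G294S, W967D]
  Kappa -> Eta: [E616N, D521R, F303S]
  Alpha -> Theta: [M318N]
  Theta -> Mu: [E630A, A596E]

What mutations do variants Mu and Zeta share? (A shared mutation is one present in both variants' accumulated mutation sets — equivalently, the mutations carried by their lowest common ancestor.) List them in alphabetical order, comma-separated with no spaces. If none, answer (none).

Accumulating mutations along path to Mu:
  At Kappa: gained [] -> total []
  At Zeta: gained ['L167I'] -> total ['L167I']
  At Alpha: gained ['G294S', 'W967D'] -> total ['G294S', 'L167I', 'W967D']
  At Theta: gained ['M318N'] -> total ['G294S', 'L167I', 'M318N', 'W967D']
  At Mu: gained ['E630A', 'A596E'] -> total ['A596E', 'E630A', 'G294S', 'L167I', 'M318N', 'W967D']
Mutations(Mu) = ['A596E', 'E630A', 'G294S', 'L167I', 'M318N', 'W967D']
Accumulating mutations along path to Zeta:
  At Kappa: gained [] -> total []
  At Zeta: gained ['L167I'] -> total ['L167I']
Mutations(Zeta) = ['L167I']
Intersection: ['A596E', 'E630A', 'G294S', 'L167I', 'M318N', 'W967D'] ∩ ['L167I'] = ['L167I']

Answer: L167I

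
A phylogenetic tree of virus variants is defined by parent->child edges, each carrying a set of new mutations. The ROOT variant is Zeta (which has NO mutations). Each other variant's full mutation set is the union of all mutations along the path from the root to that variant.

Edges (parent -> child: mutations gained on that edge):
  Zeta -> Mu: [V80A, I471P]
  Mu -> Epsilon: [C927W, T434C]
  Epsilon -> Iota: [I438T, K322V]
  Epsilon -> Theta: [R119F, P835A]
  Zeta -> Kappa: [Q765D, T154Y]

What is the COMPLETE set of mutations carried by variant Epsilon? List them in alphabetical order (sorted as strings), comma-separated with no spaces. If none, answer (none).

At Zeta: gained [] -> total []
At Mu: gained ['V80A', 'I471P'] -> total ['I471P', 'V80A']
At Epsilon: gained ['C927W', 'T434C'] -> total ['C927W', 'I471P', 'T434C', 'V80A']

Answer: C927W,I471P,T434C,V80A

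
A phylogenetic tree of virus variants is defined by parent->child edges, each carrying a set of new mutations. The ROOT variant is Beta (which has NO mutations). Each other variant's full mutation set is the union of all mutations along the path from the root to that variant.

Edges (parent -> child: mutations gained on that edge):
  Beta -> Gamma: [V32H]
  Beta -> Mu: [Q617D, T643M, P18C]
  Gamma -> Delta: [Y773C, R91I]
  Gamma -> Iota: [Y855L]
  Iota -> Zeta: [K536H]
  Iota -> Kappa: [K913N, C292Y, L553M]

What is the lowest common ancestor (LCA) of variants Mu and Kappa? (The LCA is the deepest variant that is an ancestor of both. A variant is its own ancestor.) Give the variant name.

Answer: Beta

Derivation:
Path from root to Mu: Beta -> Mu
  ancestors of Mu: {Beta, Mu}
Path from root to Kappa: Beta -> Gamma -> Iota -> Kappa
  ancestors of Kappa: {Beta, Gamma, Iota, Kappa}
Common ancestors: {Beta}
Walk up from Kappa: Kappa (not in ancestors of Mu), Iota (not in ancestors of Mu), Gamma (not in ancestors of Mu), Beta (in ancestors of Mu)
Deepest common ancestor (LCA) = Beta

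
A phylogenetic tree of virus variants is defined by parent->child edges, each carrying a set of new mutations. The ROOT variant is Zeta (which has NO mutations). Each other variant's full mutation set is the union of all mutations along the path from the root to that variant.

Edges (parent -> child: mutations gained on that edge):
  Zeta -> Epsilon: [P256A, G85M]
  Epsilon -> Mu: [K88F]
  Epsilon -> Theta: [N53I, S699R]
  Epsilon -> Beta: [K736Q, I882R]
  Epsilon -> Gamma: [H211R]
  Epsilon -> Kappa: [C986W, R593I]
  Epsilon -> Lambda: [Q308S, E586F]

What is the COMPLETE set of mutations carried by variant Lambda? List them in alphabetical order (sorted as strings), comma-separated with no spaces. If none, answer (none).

At Zeta: gained [] -> total []
At Epsilon: gained ['P256A', 'G85M'] -> total ['G85M', 'P256A']
At Lambda: gained ['Q308S', 'E586F'] -> total ['E586F', 'G85M', 'P256A', 'Q308S']

Answer: E586F,G85M,P256A,Q308S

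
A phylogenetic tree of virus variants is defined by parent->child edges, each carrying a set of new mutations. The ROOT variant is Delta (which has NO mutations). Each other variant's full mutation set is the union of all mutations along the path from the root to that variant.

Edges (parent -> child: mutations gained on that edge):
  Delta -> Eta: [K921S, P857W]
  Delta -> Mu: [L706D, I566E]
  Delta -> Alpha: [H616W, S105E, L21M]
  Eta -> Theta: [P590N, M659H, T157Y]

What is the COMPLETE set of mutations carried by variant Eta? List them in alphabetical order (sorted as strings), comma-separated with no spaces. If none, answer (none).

Answer: K921S,P857W

Derivation:
At Delta: gained [] -> total []
At Eta: gained ['K921S', 'P857W'] -> total ['K921S', 'P857W']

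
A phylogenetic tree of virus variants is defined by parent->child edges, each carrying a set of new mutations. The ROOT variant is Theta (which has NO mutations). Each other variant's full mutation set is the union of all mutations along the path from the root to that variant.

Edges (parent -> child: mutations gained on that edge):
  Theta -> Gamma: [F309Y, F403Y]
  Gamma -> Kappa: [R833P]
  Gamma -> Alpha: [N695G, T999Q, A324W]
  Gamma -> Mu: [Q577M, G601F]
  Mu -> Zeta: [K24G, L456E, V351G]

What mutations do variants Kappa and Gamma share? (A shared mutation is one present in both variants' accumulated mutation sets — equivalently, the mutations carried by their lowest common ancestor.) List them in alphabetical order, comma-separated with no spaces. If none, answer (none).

Answer: F309Y,F403Y

Derivation:
Accumulating mutations along path to Kappa:
  At Theta: gained [] -> total []
  At Gamma: gained ['F309Y', 'F403Y'] -> total ['F309Y', 'F403Y']
  At Kappa: gained ['R833P'] -> total ['F309Y', 'F403Y', 'R833P']
Mutations(Kappa) = ['F309Y', 'F403Y', 'R833P']
Accumulating mutations along path to Gamma:
  At Theta: gained [] -> total []
  At Gamma: gained ['F309Y', 'F403Y'] -> total ['F309Y', 'F403Y']
Mutations(Gamma) = ['F309Y', 'F403Y']
Intersection: ['F309Y', 'F403Y', 'R833P'] ∩ ['F309Y', 'F403Y'] = ['F309Y', 'F403Y']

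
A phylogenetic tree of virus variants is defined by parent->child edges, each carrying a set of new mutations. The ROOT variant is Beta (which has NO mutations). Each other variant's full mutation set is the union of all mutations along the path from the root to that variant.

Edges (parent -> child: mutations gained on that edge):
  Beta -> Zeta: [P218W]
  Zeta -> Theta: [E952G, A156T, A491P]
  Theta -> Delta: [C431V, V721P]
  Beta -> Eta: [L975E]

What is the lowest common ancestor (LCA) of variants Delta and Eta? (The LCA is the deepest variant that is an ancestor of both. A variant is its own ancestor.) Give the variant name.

Answer: Beta

Derivation:
Path from root to Delta: Beta -> Zeta -> Theta -> Delta
  ancestors of Delta: {Beta, Zeta, Theta, Delta}
Path from root to Eta: Beta -> Eta
  ancestors of Eta: {Beta, Eta}
Common ancestors: {Beta}
Walk up from Eta: Eta (not in ancestors of Delta), Beta (in ancestors of Delta)
Deepest common ancestor (LCA) = Beta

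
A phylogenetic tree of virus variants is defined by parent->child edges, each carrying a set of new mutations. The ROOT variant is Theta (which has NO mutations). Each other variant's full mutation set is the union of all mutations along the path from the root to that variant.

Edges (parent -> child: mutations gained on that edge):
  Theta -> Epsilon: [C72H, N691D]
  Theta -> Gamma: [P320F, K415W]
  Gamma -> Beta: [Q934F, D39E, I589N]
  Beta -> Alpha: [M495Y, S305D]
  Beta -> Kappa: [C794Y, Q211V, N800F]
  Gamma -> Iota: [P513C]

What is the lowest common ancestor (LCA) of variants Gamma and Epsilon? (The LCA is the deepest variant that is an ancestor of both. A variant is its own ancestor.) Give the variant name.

Answer: Theta

Derivation:
Path from root to Gamma: Theta -> Gamma
  ancestors of Gamma: {Theta, Gamma}
Path from root to Epsilon: Theta -> Epsilon
  ancestors of Epsilon: {Theta, Epsilon}
Common ancestors: {Theta}
Walk up from Epsilon: Epsilon (not in ancestors of Gamma), Theta (in ancestors of Gamma)
Deepest common ancestor (LCA) = Theta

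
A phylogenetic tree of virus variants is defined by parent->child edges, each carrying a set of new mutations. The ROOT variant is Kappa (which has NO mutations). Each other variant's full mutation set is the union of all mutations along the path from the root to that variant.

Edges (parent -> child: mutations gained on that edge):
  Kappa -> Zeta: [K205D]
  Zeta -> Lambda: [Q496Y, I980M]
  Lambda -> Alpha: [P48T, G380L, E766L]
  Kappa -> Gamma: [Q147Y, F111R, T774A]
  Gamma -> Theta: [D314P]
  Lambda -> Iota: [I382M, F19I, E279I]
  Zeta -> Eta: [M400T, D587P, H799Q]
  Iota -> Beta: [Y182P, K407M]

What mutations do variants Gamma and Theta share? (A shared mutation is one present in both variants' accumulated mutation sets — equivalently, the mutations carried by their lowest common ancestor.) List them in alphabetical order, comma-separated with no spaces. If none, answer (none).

Answer: F111R,Q147Y,T774A

Derivation:
Accumulating mutations along path to Gamma:
  At Kappa: gained [] -> total []
  At Gamma: gained ['Q147Y', 'F111R', 'T774A'] -> total ['F111R', 'Q147Y', 'T774A']
Mutations(Gamma) = ['F111R', 'Q147Y', 'T774A']
Accumulating mutations along path to Theta:
  At Kappa: gained [] -> total []
  At Gamma: gained ['Q147Y', 'F111R', 'T774A'] -> total ['F111R', 'Q147Y', 'T774A']
  At Theta: gained ['D314P'] -> total ['D314P', 'F111R', 'Q147Y', 'T774A']
Mutations(Theta) = ['D314P', 'F111R', 'Q147Y', 'T774A']
Intersection: ['F111R', 'Q147Y', 'T774A'] ∩ ['D314P', 'F111R', 'Q147Y', 'T774A'] = ['F111R', 'Q147Y', 'T774A']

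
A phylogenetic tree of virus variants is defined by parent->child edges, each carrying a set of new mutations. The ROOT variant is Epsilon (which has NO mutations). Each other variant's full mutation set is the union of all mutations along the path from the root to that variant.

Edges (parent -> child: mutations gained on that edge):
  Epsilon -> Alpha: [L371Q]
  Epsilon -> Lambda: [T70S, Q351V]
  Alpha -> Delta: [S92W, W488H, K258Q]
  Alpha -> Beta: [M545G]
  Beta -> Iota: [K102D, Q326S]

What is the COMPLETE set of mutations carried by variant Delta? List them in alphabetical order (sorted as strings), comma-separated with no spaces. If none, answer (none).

Answer: K258Q,L371Q,S92W,W488H

Derivation:
At Epsilon: gained [] -> total []
At Alpha: gained ['L371Q'] -> total ['L371Q']
At Delta: gained ['S92W', 'W488H', 'K258Q'] -> total ['K258Q', 'L371Q', 'S92W', 'W488H']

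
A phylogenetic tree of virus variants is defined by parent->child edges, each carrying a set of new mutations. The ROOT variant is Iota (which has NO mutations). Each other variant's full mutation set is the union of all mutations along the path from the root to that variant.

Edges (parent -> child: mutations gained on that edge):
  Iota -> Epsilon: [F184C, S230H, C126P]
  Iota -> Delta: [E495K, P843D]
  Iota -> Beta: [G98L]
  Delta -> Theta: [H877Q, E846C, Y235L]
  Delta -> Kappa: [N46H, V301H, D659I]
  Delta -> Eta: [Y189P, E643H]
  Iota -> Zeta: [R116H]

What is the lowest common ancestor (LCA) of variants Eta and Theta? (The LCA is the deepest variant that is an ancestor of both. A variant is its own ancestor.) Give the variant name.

Answer: Delta

Derivation:
Path from root to Eta: Iota -> Delta -> Eta
  ancestors of Eta: {Iota, Delta, Eta}
Path from root to Theta: Iota -> Delta -> Theta
  ancestors of Theta: {Iota, Delta, Theta}
Common ancestors: {Iota, Delta}
Walk up from Theta: Theta (not in ancestors of Eta), Delta (in ancestors of Eta), Iota (in ancestors of Eta)
Deepest common ancestor (LCA) = Delta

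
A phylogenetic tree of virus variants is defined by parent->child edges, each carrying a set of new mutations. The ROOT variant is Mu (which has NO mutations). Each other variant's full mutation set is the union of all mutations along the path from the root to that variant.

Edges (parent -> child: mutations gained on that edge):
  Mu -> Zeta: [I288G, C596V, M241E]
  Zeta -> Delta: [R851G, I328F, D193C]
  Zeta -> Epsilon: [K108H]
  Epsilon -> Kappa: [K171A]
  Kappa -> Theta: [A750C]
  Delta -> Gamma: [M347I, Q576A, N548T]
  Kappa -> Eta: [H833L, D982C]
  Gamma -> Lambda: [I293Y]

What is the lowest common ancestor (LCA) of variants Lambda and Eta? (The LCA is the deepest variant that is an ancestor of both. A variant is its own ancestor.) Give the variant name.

Path from root to Lambda: Mu -> Zeta -> Delta -> Gamma -> Lambda
  ancestors of Lambda: {Mu, Zeta, Delta, Gamma, Lambda}
Path from root to Eta: Mu -> Zeta -> Epsilon -> Kappa -> Eta
  ancestors of Eta: {Mu, Zeta, Epsilon, Kappa, Eta}
Common ancestors: {Mu, Zeta}
Walk up from Eta: Eta (not in ancestors of Lambda), Kappa (not in ancestors of Lambda), Epsilon (not in ancestors of Lambda), Zeta (in ancestors of Lambda), Mu (in ancestors of Lambda)
Deepest common ancestor (LCA) = Zeta

Answer: Zeta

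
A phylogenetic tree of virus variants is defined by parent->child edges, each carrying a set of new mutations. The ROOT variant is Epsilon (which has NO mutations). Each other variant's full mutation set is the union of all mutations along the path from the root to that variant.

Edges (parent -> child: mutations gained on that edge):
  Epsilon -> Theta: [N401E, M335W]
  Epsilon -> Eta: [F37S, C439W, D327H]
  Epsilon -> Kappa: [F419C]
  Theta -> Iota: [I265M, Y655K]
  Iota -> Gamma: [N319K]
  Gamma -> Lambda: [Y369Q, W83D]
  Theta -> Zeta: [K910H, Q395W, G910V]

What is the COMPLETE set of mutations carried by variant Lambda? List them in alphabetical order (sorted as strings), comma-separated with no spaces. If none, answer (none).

At Epsilon: gained [] -> total []
At Theta: gained ['N401E', 'M335W'] -> total ['M335W', 'N401E']
At Iota: gained ['I265M', 'Y655K'] -> total ['I265M', 'M335W', 'N401E', 'Y655K']
At Gamma: gained ['N319K'] -> total ['I265M', 'M335W', 'N319K', 'N401E', 'Y655K']
At Lambda: gained ['Y369Q', 'W83D'] -> total ['I265M', 'M335W', 'N319K', 'N401E', 'W83D', 'Y369Q', 'Y655K']

Answer: I265M,M335W,N319K,N401E,W83D,Y369Q,Y655K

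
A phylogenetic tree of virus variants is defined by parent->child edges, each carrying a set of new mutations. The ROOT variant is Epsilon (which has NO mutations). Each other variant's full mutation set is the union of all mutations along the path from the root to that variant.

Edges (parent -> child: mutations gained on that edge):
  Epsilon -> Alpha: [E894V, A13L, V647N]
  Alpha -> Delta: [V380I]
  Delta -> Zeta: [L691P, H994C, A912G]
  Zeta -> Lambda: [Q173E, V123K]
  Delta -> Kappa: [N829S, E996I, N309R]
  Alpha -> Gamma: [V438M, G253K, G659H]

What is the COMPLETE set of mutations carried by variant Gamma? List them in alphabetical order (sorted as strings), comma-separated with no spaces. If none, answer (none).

Answer: A13L,E894V,G253K,G659H,V438M,V647N

Derivation:
At Epsilon: gained [] -> total []
At Alpha: gained ['E894V', 'A13L', 'V647N'] -> total ['A13L', 'E894V', 'V647N']
At Gamma: gained ['V438M', 'G253K', 'G659H'] -> total ['A13L', 'E894V', 'G253K', 'G659H', 'V438M', 'V647N']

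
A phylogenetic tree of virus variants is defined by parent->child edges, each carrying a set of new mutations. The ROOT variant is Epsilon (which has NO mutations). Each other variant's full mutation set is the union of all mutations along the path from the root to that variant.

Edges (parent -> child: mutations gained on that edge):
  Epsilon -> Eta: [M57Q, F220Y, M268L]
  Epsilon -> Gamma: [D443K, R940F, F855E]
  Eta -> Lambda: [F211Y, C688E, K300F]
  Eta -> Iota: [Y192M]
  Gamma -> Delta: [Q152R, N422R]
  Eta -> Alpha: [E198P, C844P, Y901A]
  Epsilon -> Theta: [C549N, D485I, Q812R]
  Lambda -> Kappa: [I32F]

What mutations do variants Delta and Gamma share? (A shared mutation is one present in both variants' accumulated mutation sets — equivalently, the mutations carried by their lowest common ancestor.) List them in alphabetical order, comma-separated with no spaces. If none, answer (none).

Answer: D443K,F855E,R940F

Derivation:
Accumulating mutations along path to Delta:
  At Epsilon: gained [] -> total []
  At Gamma: gained ['D443K', 'R940F', 'F855E'] -> total ['D443K', 'F855E', 'R940F']
  At Delta: gained ['Q152R', 'N422R'] -> total ['D443K', 'F855E', 'N422R', 'Q152R', 'R940F']
Mutations(Delta) = ['D443K', 'F855E', 'N422R', 'Q152R', 'R940F']
Accumulating mutations along path to Gamma:
  At Epsilon: gained [] -> total []
  At Gamma: gained ['D443K', 'R940F', 'F855E'] -> total ['D443K', 'F855E', 'R940F']
Mutations(Gamma) = ['D443K', 'F855E', 'R940F']
Intersection: ['D443K', 'F855E', 'N422R', 'Q152R', 'R940F'] ∩ ['D443K', 'F855E', 'R940F'] = ['D443K', 'F855E', 'R940F']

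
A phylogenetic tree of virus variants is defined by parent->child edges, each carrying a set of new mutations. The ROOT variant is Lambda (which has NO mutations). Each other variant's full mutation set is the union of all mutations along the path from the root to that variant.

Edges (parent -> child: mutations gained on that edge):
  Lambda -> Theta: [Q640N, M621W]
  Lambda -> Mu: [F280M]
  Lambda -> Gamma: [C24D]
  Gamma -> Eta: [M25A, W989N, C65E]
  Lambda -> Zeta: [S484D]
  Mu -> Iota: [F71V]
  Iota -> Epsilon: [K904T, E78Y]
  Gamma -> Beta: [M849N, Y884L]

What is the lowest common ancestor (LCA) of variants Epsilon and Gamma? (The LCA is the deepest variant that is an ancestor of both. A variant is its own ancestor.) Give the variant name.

Path from root to Epsilon: Lambda -> Mu -> Iota -> Epsilon
  ancestors of Epsilon: {Lambda, Mu, Iota, Epsilon}
Path from root to Gamma: Lambda -> Gamma
  ancestors of Gamma: {Lambda, Gamma}
Common ancestors: {Lambda}
Walk up from Gamma: Gamma (not in ancestors of Epsilon), Lambda (in ancestors of Epsilon)
Deepest common ancestor (LCA) = Lambda

Answer: Lambda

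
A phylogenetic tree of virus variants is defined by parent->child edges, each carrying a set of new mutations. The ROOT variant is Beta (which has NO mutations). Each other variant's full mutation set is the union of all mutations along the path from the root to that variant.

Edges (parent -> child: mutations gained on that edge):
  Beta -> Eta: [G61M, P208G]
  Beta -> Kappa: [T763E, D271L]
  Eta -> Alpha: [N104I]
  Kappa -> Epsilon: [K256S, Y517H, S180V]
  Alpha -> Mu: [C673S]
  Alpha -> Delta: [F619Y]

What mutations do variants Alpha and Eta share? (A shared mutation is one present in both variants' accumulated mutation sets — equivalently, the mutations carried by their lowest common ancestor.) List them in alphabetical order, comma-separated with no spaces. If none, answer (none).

Answer: G61M,P208G

Derivation:
Accumulating mutations along path to Alpha:
  At Beta: gained [] -> total []
  At Eta: gained ['G61M', 'P208G'] -> total ['G61M', 'P208G']
  At Alpha: gained ['N104I'] -> total ['G61M', 'N104I', 'P208G']
Mutations(Alpha) = ['G61M', 'N104I', 'P208G']
Accumulating mutations along path to Eta:
  At Beta: gained [] -> total []
  At Eta: gained ['G61M', 'P208G'] -> total ['G61M', 'P208G']
Mutations(Eta) = ['G61M', 'P208G']
Intersection: ['G61M', 'N104I', 'P208G'] ∩ ['G61M', 'P208G'] = ['G61M', 'P208G']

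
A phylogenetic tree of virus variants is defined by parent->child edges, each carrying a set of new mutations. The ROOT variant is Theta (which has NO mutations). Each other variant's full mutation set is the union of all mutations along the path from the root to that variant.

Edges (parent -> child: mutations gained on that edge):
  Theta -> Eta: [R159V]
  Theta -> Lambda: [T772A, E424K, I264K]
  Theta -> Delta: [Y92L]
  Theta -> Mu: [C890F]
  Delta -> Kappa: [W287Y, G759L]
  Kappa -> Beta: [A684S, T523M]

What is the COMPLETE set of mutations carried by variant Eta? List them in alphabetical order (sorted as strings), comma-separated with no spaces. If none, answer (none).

Answer: R159V

Derivation:
At Theta: gained [] -> total []
At Eta: gained ['R159V'] -> total ['R159V']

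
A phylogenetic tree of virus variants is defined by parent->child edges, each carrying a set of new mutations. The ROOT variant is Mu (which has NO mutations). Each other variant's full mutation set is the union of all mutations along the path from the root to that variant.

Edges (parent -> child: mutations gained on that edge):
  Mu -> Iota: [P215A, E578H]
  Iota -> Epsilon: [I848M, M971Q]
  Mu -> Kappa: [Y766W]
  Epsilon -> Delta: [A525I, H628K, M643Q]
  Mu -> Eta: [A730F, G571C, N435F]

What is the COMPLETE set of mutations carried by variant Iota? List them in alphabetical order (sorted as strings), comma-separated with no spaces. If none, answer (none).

Answer: E578H,P215A

Derivation:
At Mu: gained [] -> total []
At Iota: gained ['P215A', 'E578H'] -> total ['E578H', 'P215A']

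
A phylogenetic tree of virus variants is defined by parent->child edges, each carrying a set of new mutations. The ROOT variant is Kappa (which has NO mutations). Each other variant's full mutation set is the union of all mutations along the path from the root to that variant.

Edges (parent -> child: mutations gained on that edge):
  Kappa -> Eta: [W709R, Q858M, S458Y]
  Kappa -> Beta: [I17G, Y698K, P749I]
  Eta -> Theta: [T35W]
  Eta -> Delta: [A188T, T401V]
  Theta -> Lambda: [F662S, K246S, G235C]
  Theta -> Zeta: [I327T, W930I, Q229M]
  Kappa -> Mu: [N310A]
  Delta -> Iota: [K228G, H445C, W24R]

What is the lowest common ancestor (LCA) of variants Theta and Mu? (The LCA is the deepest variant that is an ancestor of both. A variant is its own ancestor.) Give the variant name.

Path from root to Theta: Kappa -> Eta -> Theta
  ancestors of Theta: {Kappa, Eta, Theta}
Path from root to Mu: Kappa -> Mu
  ancestors of Mu: {Kappa, Mu}
Common ancestors: {Kappa}
Walk up from Mu: Mu (not in ancestors of Theta), Kappa (in ancestors of Theta)
Deepest common ancestor (LCA) = Kappa

Answer: Kappa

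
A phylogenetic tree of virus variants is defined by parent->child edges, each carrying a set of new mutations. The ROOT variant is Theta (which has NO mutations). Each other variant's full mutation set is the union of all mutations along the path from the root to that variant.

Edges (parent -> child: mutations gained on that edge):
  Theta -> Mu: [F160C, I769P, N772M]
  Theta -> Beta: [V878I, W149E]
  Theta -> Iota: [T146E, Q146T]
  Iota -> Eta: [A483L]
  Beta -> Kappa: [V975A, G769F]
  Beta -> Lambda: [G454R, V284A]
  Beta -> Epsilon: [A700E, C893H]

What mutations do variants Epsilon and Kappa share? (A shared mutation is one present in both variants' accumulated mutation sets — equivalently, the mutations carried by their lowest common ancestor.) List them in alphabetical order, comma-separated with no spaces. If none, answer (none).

Accumulating mutations along path to Epsilon:
  At Theta: gained [] -> total []
  At Beta: gained ['V878I', 'W149E'] -> total ['V878I', 'W149E']
  At Epsilon: gained ['A700E', 'C893H'] -> total ['A700E', 'C893H', 'V878I', 'W149E']
Mutations(Epsilon) = ['A700E', 'C893H', 'V878I', 'W149E']
Accumulating mutations along path to Kappa:
  At Theta: gained [] -> total []
  At Beta: gained ['V878I', 'W149E'] -> total ['V878I', 'W149E']
  At Kappa: gained ['V975A', 'G769F'] -> total ['G769F', 'V878I', 'V975A', 'W149E']
Mutations(Kappa) = ['G769F', 'V878I', 'V975A', 'W149E']
Intersection: ['A700E', 'C893H', 'V878I', 'W149E'] ∩ ['G769F', 'V878I', 'V975A', 'W149E'] = ['V878I', 'W149E']

Answer: V878I,W149E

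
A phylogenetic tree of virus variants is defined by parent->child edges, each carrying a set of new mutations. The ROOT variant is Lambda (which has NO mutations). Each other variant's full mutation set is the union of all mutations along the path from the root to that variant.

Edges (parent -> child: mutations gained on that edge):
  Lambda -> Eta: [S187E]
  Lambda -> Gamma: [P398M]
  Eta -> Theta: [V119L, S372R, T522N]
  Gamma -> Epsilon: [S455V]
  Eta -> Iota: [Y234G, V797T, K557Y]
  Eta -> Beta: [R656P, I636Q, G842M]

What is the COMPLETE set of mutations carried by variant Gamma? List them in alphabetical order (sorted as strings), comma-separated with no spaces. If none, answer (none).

At Lambda: gained [] -> total []
At Gamma: gained ['P398M'] -> total ['P398M']

Answer: P398M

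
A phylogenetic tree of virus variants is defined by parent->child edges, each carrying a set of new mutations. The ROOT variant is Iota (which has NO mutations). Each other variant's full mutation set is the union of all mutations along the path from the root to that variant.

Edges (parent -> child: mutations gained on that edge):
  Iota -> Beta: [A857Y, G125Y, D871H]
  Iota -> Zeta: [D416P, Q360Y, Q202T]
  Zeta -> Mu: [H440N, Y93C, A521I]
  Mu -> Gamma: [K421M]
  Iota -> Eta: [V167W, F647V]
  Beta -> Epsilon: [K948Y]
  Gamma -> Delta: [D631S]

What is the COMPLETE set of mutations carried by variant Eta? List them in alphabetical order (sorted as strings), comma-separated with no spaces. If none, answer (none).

At Iota: gained [] -> total []
At Eta: gained ['V167W', 'F647V'] -> total ['F647V', 'V167W']

Answer: F647V,V167W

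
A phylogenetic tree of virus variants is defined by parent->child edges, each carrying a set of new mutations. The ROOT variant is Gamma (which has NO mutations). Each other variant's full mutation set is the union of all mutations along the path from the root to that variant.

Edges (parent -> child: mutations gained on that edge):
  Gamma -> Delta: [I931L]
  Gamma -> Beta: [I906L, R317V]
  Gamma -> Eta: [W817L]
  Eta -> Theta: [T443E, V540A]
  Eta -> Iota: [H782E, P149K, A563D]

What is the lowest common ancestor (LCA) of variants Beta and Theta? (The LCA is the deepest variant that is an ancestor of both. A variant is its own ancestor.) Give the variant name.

Answer: Gamma

Derivation:
Path from root to Beta: Gamma -> Beta
  ancestors of Beta: {Gamma, Beta}
Path from root to Theta: Gamma -> Eta -> Theta
  ancestors of Theta: {Gamma, Eta, Theta}
Common ancestors: {Gamma}
Walk up from Theta: Theta (not in ancestors of Beta), Eta (not in ancestors of Beta), Gamma (in ancestors of Beta)
Deepest common ancestor (LCA) = Gamma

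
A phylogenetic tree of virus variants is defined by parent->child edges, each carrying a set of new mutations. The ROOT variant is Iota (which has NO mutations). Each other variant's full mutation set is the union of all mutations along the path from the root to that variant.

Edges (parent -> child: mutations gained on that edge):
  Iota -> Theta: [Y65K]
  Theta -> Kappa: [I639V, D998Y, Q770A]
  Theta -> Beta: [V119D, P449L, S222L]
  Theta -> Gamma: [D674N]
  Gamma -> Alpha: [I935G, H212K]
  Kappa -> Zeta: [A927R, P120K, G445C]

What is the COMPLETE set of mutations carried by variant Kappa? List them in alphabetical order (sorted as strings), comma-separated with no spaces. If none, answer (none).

At Iota: gained [] -> total []
At Theta: gained ['Y65K'] -> total ['Y65K']
At Kappa: gained ['I639V', 'D998Y', 'Q770A'] -> total ['D998Y', 'I639V', 'Q770A', 'Y65K']

Answer: D998Y,I639V,Q770A,Y65K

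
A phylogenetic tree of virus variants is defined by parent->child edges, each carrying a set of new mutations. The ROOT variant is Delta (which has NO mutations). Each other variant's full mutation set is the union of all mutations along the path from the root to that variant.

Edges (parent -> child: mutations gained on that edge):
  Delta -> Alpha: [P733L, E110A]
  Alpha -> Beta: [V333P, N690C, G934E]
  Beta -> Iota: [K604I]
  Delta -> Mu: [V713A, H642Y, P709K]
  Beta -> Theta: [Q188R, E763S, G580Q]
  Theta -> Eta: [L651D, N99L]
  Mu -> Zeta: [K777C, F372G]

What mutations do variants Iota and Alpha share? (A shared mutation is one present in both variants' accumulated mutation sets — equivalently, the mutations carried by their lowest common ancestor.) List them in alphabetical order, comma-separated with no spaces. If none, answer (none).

Accumulating mutations along path to Iota:
  At Delta: gained [] -> total []
  At Alpha: gained ['P733L', 'E110A'] -> total ['E110A', 'P733L']
  At Beta: gained ['V333P', 'N690C', 'G934E'] -> total ['E110A', 'G934E', 'N690C', 'P733L', 'V333P']
  At Iota: gained ['K604I'] -> total ['E110A', 'G934E', 'K604I', 'N690C', 'P733L', 'V333P']
Mutations(Iota) = ['E110A', 'G934E', 'K604I', 'N690C', 'P733L', 'V333P']
Accumulating mutations along path to Alpha:
  At Delta: gained [] -> total []
  At Alpha: gained ['P733L', 'E110A'] -> total ['E110A', 'P733L']
Mutations(Alpha) = ['E110A', 'P733L']
Intersection: ['E110A', 'G934E', 'K604I', 'N690C', 'P733L', 'V333P'] ∩ ['E110A', 'P733L'] = ['E110A', 'P733L']

Answer: E110A,P733L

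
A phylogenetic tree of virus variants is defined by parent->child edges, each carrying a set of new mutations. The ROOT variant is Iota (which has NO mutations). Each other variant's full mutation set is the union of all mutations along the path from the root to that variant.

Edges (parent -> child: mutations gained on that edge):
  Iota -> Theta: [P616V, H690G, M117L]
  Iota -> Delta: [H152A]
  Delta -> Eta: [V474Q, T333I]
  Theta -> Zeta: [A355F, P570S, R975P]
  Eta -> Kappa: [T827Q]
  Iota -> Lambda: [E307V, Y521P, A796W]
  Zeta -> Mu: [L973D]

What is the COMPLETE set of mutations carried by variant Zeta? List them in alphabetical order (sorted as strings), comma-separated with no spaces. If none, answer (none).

Answer: A355F,H690G,M117L,P570S,P616V,R975P

Derivation:
At Iota: gained [] -> total []
At Theta: gained ['P616V', 'H690G', 'M117L'] -> total ['H690G', 'M117L', 'P616V']
At Zeta: gained ['A355F', 'P570S', 'R975P'] -> total ['A355F', 'H690G', 'M117L', 'P570S', 'P616V', 'R975P']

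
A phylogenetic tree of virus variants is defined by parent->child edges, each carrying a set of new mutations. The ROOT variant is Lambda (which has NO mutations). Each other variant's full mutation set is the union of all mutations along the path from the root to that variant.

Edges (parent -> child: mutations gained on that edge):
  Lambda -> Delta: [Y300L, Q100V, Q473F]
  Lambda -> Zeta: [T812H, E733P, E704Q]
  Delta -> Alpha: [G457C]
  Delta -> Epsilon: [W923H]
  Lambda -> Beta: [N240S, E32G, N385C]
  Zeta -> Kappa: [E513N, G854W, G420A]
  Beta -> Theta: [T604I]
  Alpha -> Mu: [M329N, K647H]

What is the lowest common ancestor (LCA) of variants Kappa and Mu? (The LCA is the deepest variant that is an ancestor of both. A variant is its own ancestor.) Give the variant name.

Path from root to Kappa: Lambda -> Zeta -> Kappa
  ancestors of Kappa: {Lambda, Zeta, Kappa}
Path from root to Mu: Lambda -> Delta -> Alpha -> Mu
  ancestors of Mu: {Lambda, Delta, Alpha, Mu}
Common ancestors: {Lambda}
Walk up from Mu: Mu (not in ancestors of Kappa), Alpha (not in ancestors of Kappa), Delta (not in ancestors of Kappa), Lambda (in ancestors of Kappa)
Deepest common ancestor (LCA) = Lambda

Answer: Lambda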